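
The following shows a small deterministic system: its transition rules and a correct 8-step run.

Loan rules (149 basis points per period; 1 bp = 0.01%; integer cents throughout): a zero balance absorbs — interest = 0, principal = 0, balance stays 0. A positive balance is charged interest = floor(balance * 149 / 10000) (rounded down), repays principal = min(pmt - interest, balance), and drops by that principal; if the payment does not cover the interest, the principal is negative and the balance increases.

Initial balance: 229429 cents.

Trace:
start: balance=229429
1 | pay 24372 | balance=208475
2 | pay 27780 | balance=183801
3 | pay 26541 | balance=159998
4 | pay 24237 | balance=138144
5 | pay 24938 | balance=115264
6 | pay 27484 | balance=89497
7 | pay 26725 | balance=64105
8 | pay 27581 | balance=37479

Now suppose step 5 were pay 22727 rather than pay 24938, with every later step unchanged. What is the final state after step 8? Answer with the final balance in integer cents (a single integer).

39790

(re-executing from step 5 with the substitution; state before step 5: balance=138144)
5 | pay 22727 | balance=117475
6 | pay 27484 | balance=91741
7 | pay 26725 | balance=66382
8 | pay 27581 | balance=39790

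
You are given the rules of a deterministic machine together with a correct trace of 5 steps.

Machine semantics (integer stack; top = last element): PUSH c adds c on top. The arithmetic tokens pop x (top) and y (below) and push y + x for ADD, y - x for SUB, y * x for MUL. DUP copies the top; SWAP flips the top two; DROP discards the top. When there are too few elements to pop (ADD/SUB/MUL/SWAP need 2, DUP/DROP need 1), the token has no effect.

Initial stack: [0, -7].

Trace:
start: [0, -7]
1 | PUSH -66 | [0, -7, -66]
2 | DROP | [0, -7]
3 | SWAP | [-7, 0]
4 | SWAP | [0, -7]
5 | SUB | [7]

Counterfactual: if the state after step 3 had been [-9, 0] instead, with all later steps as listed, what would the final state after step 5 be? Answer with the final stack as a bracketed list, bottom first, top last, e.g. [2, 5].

[9]

state after step 3 := [-9, 0]
4 | SWAP | [0, -9]
5 | SUB | [9]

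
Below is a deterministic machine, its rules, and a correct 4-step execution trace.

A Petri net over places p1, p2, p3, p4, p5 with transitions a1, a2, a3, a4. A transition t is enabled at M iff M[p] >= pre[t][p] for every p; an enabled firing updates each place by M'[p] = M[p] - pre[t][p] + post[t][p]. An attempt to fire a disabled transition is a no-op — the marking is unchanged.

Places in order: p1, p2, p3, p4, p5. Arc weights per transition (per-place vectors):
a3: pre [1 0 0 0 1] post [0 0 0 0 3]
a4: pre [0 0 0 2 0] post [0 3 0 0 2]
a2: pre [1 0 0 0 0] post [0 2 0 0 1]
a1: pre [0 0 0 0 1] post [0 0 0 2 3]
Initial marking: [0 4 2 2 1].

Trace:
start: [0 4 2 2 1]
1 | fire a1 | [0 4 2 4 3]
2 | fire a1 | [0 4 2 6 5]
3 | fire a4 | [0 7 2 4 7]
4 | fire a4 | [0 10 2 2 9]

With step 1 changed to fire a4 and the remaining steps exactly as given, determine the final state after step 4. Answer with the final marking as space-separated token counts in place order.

0 10 2 0 7

(re-executing from step 1 with the substitution; state before step 1: [0 4 2 2 1])
1 | fire a4 | [0 7 2 0 3]
2 | fire a1 | [0 7 2 2 5]
3 | fire a4 | [0 10 2 0 7]
4 | fire a4 | [0 10 2 0 7]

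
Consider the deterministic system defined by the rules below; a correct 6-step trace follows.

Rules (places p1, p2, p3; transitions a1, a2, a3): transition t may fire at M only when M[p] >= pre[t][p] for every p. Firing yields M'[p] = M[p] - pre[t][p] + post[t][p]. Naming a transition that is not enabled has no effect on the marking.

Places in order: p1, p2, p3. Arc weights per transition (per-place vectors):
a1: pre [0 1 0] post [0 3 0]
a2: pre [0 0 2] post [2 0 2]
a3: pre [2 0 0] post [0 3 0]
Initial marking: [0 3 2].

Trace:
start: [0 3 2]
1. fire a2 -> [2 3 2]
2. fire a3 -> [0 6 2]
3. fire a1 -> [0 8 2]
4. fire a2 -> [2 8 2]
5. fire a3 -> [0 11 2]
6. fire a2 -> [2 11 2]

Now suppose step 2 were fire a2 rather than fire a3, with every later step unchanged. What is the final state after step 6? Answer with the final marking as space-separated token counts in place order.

(re-executing from step 2 with the substitution; state before step 2: [2 3 2])
2. fire a2 -> [4 3 2]
3. fire a1 -> [4 5 2]
4. fire a2 -> [6 5 2]
5. fire a3 -> [4 8 2]
6. fire a2 -> [6 8 2]

6 8 2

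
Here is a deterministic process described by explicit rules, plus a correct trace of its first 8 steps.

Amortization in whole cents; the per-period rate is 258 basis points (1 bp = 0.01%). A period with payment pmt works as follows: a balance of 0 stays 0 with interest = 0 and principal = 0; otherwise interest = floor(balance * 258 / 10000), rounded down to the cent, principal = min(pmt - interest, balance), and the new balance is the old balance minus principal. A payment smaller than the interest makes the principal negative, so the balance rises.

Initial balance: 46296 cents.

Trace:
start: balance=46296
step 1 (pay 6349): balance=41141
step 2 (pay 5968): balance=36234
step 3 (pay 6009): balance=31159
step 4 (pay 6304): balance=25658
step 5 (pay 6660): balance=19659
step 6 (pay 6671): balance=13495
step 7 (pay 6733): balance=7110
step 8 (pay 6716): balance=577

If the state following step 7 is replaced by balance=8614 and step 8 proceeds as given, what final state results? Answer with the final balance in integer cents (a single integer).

state after step 7 := balance=8614
step 8 (pay 6716): balance=2120

2120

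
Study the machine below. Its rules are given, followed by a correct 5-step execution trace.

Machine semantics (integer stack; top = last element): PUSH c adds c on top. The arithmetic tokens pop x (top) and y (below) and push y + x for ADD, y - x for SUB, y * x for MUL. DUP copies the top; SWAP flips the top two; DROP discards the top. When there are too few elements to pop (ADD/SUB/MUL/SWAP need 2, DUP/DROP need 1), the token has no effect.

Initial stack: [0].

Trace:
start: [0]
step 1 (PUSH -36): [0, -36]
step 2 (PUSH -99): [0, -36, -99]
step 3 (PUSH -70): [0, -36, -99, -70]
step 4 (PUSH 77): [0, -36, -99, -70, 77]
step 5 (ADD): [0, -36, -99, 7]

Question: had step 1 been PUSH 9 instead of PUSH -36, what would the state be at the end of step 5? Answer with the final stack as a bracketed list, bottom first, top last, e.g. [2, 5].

(re-executing from step 1 with the substitution; state before step 1: [0])
step 1 (PUSH 9): [0, 9]
step 2 (PUSH -99): [0, 9, -99]
step 3 (PUSH -70): [0, 9, -99, -70]
step 4 (PUSH 77): [0, 9, -99, -70, 77]
step 5 (ADD): [0, 9, -99, 7]

[0, 9, -99, 7]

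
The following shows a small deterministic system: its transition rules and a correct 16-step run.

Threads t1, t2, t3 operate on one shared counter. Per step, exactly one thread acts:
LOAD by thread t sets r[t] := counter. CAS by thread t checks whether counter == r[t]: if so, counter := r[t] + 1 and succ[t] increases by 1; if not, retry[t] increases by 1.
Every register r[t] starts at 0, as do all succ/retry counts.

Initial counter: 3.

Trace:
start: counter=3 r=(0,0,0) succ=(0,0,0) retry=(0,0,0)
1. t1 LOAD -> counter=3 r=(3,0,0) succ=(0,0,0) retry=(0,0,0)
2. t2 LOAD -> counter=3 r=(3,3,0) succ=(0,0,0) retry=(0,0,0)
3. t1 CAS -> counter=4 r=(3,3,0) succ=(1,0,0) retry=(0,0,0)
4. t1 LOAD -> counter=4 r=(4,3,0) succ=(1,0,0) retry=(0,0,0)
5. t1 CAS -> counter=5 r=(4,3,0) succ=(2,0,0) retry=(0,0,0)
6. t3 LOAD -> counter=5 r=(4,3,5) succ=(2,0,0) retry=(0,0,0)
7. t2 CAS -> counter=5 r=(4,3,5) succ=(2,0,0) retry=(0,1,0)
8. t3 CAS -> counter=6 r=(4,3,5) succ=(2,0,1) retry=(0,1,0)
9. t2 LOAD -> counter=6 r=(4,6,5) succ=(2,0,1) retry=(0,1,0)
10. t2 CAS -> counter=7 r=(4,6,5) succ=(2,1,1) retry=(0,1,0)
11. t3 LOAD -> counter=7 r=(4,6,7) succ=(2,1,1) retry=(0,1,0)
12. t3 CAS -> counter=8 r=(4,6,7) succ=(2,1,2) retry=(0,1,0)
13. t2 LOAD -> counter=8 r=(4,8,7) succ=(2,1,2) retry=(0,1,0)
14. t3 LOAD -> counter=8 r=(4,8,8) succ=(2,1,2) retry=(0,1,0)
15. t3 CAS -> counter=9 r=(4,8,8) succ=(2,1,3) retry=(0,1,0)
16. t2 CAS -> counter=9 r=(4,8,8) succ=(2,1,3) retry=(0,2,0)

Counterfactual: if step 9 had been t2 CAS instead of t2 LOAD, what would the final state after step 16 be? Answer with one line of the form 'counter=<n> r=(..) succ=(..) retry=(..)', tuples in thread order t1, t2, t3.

counter=8 r=(4,7,7) succ=(2,0,3) retry=(0,4,0)

(re-executing from step 9 with the substitution; state before step 9: counter=6 r=(4,3,5) succ=(2,0,1) retry=(0,1,0))
9. t2 CAS -> counter=6 r=(4,3,5) succ=(2,0,1) retry=(0,2,0)
10. t2 CAS -> counter=6 r=(4,3,5) succ=(2,0,1) retry=(0,3,0)
11. t3 LOAD -> counter=6 r=(4,3,6) succ=(2,0,1) retry=(0,3,0)
12. t3 CAS -> counter=7 r=(4,3,6) succ=(2,0,2) retry=(0,3,0)
13. t2 LOAD -> counter=7 r=(4,7,6) succ=(2,0,2) retry=(0,3,0)
14. t3 LOAD -> counter=7 r=(4,7,7) succ=(2,0,2) retry=(0,3,0)
15. t3 CAS -> counter=8 r=(4,7,7) succ=(2,0,3) retry=(0,3,0)
16. t2 CAS -> counter=8 r=(4,7,7) succ=(2,0,3) retry=(0,4,0)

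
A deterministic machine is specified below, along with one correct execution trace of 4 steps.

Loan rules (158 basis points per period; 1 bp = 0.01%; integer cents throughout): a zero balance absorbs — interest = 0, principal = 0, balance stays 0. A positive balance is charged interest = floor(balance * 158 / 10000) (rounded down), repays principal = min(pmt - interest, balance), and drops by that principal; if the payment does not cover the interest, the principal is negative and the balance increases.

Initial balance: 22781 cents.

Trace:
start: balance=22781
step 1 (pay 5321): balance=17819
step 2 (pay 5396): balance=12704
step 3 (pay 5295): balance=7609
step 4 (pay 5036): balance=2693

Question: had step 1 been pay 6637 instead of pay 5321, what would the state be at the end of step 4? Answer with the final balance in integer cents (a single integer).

(re-executing from step 1 with the substitution; state before step 1: balance=22781)
step 1 (pay 6637): balance=16503
step 2 (pay 5396): balance=11367
step 3 (pay 5295): balance=6251
step 4 (pay 5036): balance=1313

1313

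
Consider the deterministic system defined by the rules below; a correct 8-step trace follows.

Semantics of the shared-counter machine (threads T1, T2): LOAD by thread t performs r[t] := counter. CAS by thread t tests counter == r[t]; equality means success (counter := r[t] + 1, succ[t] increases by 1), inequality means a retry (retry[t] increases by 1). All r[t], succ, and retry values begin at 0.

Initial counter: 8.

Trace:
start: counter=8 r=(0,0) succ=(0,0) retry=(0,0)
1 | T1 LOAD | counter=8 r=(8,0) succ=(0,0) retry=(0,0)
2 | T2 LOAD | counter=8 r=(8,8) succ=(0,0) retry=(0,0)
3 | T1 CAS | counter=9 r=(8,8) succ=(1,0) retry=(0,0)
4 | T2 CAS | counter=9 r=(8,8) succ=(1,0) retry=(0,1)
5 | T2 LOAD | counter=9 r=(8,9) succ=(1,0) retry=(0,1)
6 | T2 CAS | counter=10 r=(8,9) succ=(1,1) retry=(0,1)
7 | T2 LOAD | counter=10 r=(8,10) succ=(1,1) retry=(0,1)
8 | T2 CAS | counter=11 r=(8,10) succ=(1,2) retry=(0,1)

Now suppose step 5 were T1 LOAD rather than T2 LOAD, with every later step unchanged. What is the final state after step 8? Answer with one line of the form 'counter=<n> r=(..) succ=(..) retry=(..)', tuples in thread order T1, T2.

counter=10 r=(9,9) succ=(1,1) retry=(0,2)

(re-executing from step 5 with the substitution; state before step 5: counter=9 r=(8,8) succ=(1,0) retry=(0,1))
5 | T1 LOAD | counter=9 r=(9,8) succ=(1,0) retry=(0,1)
6 | T2 CAS | counter=9 r=(9,8) succ=(1,0) retry=(0,2)
7 | T2 LOAD | counter=9 r=(9,9) succ=(1,0) retry=(0,2)
8 | T2 CAS | counter=10 r=(9,9) succ=(1,1) retry=(0,2)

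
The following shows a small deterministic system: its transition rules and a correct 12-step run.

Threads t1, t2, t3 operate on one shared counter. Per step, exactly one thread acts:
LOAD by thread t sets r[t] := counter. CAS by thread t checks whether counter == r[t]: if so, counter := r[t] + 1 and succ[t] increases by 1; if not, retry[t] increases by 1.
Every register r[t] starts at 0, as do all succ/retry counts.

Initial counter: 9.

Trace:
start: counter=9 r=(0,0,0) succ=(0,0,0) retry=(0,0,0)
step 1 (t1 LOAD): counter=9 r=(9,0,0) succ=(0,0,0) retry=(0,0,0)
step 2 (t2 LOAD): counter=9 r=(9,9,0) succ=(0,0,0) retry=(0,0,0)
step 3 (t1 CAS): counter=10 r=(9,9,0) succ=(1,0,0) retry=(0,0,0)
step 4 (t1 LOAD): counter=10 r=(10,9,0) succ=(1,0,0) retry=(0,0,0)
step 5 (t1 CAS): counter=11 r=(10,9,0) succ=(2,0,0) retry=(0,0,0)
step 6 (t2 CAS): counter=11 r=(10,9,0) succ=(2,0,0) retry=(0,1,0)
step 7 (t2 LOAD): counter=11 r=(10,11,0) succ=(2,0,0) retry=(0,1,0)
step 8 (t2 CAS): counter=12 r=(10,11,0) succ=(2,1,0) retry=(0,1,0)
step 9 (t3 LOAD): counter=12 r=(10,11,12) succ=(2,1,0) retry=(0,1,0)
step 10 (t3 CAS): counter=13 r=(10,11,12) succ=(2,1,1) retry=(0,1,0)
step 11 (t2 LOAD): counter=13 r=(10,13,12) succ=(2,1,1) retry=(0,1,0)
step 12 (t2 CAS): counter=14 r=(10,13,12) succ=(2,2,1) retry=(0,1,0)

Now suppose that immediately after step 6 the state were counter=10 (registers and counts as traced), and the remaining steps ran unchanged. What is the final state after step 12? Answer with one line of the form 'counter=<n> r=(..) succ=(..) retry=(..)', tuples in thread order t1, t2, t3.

state after step 6 := counter=10 r=(10,9,0) succ=(2,0,0) retry=(0,1,0)
step 7 (t2 LOAD): counter=10 r=(10,10,0) succ=(2,0,0) retry=(0,1,0)
step 8 (t2 CAS): counter=11 r=(10,10,0) succ=(2,1,0) retry=(0,1,0)
step 9 (t3 LOAD): counter=11 r=(10,10,11) succ=(2,1,0) retry=(0,1,0)
step 10 (t3 CAS): counter=12 r=(10,10,11) succ=(2,1,1) retry=(0,1,0)
step 11 (t2 LOAD): counter=12 r=(10,12,11) succ=(2,1,1) retry=(0,1,0)
step 12 (t2 CAS): counter=13 r=(10,12,11) succ=(2,2,1) retry=(0,1,0)

counter=13 r=(10,12,11) succ=(2,2,1) retry=(0,1,0)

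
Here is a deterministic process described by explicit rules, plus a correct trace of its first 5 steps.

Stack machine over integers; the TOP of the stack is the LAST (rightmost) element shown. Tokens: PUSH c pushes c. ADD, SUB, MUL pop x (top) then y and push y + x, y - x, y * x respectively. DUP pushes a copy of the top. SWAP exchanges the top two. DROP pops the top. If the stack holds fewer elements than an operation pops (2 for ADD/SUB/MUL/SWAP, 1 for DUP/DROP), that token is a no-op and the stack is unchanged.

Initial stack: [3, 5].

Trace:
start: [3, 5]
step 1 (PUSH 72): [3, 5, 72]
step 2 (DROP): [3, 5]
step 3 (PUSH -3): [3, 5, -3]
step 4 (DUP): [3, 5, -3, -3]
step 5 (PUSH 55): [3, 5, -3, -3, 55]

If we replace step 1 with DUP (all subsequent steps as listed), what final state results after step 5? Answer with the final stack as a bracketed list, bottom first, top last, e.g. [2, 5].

(re-executing from step 1 with the substitution; state before step 1: [3, 5])
step 1 (DUP): [3, 5, 5]
step 2 (DROP): [3, 5]
step 3 (PUSH -3): [3, 5, -3]
step 4 (DUP): [3, 5, -3, -3]
step 5 (PUSH 55): [3, 5, -3, -3, 55]

[3, 5, -3, -3, 55]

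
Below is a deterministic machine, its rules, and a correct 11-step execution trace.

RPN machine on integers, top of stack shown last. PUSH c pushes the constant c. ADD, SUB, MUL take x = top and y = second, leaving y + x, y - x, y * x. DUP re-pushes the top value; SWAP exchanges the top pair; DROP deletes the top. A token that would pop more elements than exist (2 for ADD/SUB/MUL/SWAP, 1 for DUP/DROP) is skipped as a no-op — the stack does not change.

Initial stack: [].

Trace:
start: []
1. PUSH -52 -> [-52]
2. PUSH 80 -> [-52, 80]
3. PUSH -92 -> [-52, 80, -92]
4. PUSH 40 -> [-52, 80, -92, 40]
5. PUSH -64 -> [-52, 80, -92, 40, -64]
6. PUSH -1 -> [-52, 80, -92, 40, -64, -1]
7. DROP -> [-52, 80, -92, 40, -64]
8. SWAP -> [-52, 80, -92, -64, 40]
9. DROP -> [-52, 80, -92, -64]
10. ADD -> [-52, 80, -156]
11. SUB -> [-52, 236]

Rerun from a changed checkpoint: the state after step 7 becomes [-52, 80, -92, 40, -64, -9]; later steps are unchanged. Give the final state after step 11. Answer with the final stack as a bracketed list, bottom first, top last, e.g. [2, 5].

state after step 7 := [-52, 80, -92, 40, -64, -9]
8. SWAP -> [-52, 80, -92, 40, -9, -64]
9. DROP -> [-52, 80, -92, 40, -9]
10. ADD -> [-52, 80, -92, 31]
11. SUB -> [-52, 80, -123]

[-52, 80, -123]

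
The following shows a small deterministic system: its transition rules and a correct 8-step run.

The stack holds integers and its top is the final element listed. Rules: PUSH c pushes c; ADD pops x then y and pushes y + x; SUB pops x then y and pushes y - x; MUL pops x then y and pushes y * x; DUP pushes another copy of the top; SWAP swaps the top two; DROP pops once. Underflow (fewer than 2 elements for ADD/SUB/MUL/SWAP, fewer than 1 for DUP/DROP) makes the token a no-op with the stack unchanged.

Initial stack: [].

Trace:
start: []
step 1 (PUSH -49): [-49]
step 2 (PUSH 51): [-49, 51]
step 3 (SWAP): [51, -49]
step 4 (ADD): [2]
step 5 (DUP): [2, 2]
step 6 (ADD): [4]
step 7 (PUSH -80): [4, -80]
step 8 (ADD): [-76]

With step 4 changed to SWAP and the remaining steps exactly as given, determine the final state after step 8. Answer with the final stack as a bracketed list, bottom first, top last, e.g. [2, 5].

[-49, 22]

(re-executing from step 4 with the substitution; state before step 4: [51, -49])
step 4 (SWAP): [-49, 51]
step 5 (DUP): [-49, 51, 51]
step 6 (ADD): [-49, 102]
step 7 (PUSH -80): [-49, 102, -80]
step 8 (ADD): [-49, 22]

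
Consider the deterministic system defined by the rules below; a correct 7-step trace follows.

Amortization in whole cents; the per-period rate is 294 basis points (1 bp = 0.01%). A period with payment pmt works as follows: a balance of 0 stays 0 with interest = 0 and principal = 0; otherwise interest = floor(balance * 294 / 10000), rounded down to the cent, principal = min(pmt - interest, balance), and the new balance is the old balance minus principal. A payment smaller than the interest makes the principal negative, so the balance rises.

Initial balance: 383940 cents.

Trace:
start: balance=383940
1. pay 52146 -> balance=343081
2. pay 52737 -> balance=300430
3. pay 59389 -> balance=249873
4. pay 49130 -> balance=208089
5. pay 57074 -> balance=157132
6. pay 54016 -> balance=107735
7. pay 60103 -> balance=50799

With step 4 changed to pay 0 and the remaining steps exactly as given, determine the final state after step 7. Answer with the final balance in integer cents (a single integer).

104392

(re-executing from step 4 with the substitution; state before step 4: balance=249873)
4. pay 0 -> balance=257219
5. pay 57074 -> balance=207707
6. pay 54016 -> balance=159797
7. pay 60103 -> balance=104392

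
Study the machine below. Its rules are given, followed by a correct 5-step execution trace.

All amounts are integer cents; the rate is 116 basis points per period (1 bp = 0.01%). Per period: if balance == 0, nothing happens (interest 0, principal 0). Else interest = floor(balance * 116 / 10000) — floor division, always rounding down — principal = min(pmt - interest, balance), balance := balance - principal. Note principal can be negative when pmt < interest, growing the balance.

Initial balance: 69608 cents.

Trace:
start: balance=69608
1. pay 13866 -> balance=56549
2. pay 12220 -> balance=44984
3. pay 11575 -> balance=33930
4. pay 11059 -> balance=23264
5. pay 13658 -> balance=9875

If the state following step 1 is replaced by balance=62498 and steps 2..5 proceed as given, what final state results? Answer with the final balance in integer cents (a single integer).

state after step 1 := balance=62498
2. pay 12220 -> balance=51002
3. pay 11575 -> balance=40018
4. pay 11059 -> balance=29423
5. pay 13658 -> balance=16106

16106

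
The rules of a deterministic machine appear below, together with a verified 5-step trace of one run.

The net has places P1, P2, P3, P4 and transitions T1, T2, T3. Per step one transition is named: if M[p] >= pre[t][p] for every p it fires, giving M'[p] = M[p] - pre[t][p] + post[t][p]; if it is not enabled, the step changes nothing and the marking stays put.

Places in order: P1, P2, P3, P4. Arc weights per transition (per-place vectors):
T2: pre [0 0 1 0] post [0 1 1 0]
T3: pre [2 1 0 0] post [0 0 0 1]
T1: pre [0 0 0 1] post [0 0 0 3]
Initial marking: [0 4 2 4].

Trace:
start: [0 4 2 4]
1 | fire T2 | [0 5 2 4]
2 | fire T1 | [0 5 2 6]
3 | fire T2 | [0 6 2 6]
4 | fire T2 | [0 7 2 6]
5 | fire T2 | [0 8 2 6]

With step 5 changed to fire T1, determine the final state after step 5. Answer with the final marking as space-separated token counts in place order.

(re-executing from step 5 with the substitution; state before step 5: [0 7 2 6])
5 | fire T1 | [0 7 2 8]

0 7 2 8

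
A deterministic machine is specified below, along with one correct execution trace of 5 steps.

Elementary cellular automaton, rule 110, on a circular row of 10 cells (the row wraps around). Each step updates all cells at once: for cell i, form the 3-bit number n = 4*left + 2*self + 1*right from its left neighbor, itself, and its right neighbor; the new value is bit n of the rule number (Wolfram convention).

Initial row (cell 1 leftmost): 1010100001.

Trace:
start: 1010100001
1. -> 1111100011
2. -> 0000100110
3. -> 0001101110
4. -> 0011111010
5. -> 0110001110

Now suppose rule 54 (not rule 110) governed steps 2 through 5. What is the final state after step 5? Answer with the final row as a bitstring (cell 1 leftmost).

1011100011

(re-executing steps 2..5 under rule 54; state before step 2: 1111100011)
2. -> 0000010100
3. -> 0000111110
4. -> 0001000001
5. -> 1011100011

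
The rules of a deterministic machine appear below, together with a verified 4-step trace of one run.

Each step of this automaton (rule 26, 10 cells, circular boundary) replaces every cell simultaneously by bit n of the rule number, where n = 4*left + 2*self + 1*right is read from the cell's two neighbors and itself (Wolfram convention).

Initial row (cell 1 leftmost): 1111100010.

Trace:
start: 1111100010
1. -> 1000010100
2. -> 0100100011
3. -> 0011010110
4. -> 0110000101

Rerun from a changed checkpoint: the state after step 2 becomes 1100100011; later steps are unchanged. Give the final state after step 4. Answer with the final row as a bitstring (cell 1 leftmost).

0110000101

state after step 2 := 1100100011
3. -> 0011010110
4. -> 0110000101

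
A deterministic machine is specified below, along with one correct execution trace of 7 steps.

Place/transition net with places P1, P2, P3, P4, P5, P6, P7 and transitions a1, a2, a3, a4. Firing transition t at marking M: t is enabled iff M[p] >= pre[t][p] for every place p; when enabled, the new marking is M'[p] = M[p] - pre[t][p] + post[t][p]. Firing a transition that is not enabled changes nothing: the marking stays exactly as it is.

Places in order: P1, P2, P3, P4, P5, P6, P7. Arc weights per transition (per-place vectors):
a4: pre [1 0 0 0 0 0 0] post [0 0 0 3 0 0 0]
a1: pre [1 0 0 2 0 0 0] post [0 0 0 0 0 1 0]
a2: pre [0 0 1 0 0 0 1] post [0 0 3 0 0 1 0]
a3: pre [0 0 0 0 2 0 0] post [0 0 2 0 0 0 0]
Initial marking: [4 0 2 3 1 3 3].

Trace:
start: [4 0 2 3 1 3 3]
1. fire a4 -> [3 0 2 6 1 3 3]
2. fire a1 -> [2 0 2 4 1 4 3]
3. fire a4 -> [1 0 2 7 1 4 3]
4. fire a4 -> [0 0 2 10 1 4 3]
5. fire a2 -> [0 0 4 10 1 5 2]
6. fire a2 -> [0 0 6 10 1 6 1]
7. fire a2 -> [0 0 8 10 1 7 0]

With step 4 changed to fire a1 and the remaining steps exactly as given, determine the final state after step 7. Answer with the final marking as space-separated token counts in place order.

(re-executing from step 4 with the substitution; state before step 4: [1 0 2 7 1 4 3])
4. fire a1 -> [0 0 2 5 1 5 3]
5. fire a2 -> [0 0 4 5 1 6 2]
6. fire a2 -> [0 0 6 5 1 7 1]
7. fire a2 -> [0 0 8 5 1 8 0]

0 0 8 5 1 8 0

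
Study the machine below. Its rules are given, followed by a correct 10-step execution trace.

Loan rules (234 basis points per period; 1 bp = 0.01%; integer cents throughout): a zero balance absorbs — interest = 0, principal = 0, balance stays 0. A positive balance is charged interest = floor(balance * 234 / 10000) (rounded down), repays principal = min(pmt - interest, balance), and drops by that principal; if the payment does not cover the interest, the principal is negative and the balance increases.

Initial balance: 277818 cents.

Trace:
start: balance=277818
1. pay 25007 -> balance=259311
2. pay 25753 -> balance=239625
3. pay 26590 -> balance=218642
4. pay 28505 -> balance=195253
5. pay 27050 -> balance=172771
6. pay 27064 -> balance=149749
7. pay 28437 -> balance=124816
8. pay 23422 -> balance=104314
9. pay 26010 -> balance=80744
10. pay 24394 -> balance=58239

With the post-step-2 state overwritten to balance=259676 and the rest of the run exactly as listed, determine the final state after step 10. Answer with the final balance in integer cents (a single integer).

82366

state after step 2 := balance=259676
3. pay 26590 -> balance=239162
4. pay 28505 -> balance=216253
5. pay 27050 -> balance=194263
6. pay 27064 -> balance=171744
7. pay 28437 -> balance=147325
8. pay 23422 -> balance=127350
9. pay 26010 -> balance=104319
10. pay 24394 -> balance=82366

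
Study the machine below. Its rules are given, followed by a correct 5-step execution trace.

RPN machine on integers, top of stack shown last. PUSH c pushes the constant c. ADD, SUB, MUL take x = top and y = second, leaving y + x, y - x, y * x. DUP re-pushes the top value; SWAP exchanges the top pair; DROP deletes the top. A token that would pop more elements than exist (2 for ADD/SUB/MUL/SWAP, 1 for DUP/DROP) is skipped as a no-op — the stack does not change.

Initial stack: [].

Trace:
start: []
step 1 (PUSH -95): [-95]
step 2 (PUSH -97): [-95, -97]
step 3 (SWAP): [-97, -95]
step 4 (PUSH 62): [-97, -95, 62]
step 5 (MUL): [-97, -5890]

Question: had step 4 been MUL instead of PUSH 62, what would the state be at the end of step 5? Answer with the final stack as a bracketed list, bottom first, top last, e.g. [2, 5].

(re-executing from step 4 with the substitution; state before step 4: [-97, -95])
step 4 (MUL): [9215]
step 5 (MUL): [9215]

[9215]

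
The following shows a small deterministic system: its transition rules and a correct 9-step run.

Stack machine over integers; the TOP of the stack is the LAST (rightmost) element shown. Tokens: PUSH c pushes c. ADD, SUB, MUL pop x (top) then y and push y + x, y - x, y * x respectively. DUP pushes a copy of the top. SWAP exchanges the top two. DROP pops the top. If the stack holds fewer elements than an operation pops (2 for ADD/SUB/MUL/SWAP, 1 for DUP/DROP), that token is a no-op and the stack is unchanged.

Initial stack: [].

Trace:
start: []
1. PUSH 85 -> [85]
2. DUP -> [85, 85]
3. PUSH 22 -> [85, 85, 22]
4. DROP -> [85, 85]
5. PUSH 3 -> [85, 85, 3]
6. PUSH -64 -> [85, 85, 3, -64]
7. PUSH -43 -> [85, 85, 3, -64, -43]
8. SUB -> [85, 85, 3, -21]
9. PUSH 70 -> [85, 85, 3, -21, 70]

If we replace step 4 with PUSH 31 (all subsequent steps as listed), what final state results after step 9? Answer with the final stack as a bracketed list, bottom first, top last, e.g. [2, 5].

[85, 85, 22, 31, 3, -21, 70]

(re-executing from step 4 with the substitution; state before step 4: [85, 85, 22])
4. PUSH 31 -> [85, 85, 22, 31]
5. PUSH 3 -> [85, 85, 22, 31, 3]
6. PUSH -64 -> [85, 85, 22, 31, 3, -64]
7. PUSH -43 -> [85, 85, 22, 31, 3, -64, -43]
8. SUB -> [85, 85, 22, 31, 3, -21]
9. PUSH 70 -> [85, 85, 22, 31, 3, -21, 70]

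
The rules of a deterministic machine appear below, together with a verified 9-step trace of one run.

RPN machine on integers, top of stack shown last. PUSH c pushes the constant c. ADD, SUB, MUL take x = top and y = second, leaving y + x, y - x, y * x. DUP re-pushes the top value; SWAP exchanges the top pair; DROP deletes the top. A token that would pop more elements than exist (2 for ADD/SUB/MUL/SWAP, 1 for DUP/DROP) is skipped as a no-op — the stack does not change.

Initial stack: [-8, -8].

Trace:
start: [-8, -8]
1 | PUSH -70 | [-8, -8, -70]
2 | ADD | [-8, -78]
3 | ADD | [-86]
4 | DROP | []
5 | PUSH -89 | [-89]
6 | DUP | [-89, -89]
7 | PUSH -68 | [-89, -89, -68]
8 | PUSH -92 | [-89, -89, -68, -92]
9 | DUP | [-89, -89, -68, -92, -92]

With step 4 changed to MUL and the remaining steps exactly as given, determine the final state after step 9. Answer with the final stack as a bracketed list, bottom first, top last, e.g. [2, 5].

(re-executing from step 4 with the substitution; state before step 4: [-86])
4 | MUL | [-86]
5 | PUSH -89 | [-86, -89]
6 | DUP | [-86, -89, -89]
7 | PUSH -68 | [-86, -89, -89, -68]
8 | PUSH -92 | [-86, -89, -89, -68, -92]
9 | DUP | [-86, -89, -89, -68, -92, -92]

[-86, -89, -89, -68, -92, -92]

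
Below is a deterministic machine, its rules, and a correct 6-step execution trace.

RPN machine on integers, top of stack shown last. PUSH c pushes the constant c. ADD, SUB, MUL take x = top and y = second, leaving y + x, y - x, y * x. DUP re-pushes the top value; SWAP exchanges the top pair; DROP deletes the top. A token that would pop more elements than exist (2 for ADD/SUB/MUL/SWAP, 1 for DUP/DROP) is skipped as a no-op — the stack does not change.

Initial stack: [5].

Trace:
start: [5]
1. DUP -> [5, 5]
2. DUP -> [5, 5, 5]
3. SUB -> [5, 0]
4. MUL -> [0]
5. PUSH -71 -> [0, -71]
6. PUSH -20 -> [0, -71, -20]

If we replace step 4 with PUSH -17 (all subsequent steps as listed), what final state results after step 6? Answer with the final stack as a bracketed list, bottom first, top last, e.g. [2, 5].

[5, 0, -17, -71, -20]

(re-executing from step 4 with the substitution; state before step 4: [5, 0])
4. PUSH -17 -> [5, 0, -17]
5. PUSH -71 -> [5, 0, -17, -71]
6. PUSH -20 -> [5, 0, -17, -71, -20]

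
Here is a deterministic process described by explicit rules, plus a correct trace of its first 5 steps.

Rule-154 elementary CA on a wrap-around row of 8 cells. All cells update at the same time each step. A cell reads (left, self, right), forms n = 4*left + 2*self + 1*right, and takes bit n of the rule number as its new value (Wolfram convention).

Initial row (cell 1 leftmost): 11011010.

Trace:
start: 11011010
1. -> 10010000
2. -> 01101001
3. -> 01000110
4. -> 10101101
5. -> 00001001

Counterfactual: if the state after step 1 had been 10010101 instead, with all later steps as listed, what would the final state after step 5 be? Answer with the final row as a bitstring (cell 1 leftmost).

01011001

state after step 1 := 10010101
2. -> 01100001
3. -> 01010010
4. -> 10001101
5. -> 01011001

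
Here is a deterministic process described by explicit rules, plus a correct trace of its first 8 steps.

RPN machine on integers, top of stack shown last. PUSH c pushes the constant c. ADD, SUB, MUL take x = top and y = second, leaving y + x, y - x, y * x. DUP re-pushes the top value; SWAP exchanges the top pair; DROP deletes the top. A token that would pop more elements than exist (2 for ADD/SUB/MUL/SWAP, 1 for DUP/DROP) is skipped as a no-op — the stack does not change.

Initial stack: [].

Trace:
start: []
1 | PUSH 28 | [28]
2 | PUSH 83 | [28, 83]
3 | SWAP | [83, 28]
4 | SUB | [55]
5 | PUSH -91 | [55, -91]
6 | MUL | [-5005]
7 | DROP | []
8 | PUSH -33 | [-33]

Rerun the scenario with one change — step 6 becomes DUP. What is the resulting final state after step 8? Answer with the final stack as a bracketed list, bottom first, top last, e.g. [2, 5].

[55, -91, -33]

(re-executing from step 6 with the substitution; state before step 6: [55, -91])
6 | DUP | [55, -91, -91]
7 | DROP | [55, -91]
8 | PUSH -33 | [55, -91, -33]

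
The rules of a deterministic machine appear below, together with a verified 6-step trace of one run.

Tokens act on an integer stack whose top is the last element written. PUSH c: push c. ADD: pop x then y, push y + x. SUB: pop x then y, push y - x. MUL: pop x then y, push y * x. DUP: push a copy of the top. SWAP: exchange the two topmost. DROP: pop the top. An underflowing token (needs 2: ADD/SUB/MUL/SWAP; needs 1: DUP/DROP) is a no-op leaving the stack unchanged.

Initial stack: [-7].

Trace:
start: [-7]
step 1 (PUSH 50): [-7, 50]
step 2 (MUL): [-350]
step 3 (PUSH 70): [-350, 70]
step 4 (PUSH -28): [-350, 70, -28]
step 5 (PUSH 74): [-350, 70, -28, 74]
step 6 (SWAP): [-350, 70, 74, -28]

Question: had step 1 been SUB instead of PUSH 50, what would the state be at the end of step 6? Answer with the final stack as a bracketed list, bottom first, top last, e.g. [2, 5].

[-7, 70, 74, -28]

(re-executing from step 1 with the substitution; state before step 1: [-7])
step 1 (SUB): [-7]
step 2 (MUL): [-7]
step 3 (PUSH 70): [-7, 70]
step 4 (PUSH -28): [-7, 70, -28]
step 5 (PUSH 74): [-7, 70, -28, 74]
step 6 (SWAP): [-7, 70, 74, -28]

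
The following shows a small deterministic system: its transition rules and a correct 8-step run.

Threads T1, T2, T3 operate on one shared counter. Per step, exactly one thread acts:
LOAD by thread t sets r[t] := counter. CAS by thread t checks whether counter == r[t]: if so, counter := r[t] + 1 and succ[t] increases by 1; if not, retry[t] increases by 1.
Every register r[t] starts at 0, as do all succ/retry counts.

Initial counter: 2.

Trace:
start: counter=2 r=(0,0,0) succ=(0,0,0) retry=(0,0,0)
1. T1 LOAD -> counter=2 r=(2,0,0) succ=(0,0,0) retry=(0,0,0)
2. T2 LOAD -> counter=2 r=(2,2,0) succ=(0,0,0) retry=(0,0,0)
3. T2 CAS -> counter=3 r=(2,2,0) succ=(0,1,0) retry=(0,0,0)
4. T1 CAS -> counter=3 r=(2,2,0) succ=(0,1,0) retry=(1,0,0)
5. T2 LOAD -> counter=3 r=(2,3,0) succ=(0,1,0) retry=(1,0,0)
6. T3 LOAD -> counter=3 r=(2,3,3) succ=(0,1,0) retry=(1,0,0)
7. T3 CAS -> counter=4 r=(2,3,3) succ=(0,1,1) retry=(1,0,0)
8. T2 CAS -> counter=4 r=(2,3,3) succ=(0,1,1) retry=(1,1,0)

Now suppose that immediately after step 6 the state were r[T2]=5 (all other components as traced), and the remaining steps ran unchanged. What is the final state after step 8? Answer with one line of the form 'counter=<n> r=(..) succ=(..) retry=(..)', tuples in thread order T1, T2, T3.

state after step 6 := counter=3 r=(2,5,3) succ=(0,1,0) retry=(1,0,0)
7. T3 CAS -> counter=4 r=(2,5,3) succ=(0,1,1) retry=(1,0,0)
8. T2 CAS -> counter=4 r=(2,5,3) succ=(0,1,1) retry=(1,1,0)

counter=4 r=(2,5,3) succ=(0,1,1) retry=(1,1,0)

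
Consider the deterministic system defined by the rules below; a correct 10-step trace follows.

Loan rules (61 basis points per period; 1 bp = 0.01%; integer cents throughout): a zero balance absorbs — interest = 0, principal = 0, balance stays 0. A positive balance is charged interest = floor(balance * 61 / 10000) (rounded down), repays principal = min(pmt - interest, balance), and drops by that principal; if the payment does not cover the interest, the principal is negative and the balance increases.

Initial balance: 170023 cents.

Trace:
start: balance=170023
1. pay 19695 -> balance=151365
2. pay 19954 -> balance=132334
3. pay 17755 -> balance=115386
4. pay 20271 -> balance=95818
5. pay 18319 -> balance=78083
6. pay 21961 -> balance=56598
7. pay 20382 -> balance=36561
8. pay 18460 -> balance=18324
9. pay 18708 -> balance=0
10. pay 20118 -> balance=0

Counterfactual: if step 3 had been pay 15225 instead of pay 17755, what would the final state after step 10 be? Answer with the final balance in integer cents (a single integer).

(re-executing from step 3 with the substitution; state before step 3: balance=132334)
3. pay 15225 -> balance=117916
4. pay 20271 -> balance=98364
5. pay 18319 -> balance=80645
6. pay 21961 -> balance=59175
7. pay 20382 -> balance=39153
8. pay 18460 -> balance=20931
9. pay 18708 -> balance=2350
10. pay 20118 -> balance=0

0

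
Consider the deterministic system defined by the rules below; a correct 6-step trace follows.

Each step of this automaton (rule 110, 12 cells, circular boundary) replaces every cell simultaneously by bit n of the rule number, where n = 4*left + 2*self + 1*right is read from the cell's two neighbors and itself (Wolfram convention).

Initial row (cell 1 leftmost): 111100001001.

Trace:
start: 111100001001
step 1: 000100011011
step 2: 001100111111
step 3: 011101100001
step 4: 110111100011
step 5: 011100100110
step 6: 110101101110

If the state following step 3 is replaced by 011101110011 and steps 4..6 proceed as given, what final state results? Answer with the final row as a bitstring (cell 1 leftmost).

110111000100

state after step 3 := 011101110011
step 4: 110111010111
step 5: 011101111100
step 6: 110111000100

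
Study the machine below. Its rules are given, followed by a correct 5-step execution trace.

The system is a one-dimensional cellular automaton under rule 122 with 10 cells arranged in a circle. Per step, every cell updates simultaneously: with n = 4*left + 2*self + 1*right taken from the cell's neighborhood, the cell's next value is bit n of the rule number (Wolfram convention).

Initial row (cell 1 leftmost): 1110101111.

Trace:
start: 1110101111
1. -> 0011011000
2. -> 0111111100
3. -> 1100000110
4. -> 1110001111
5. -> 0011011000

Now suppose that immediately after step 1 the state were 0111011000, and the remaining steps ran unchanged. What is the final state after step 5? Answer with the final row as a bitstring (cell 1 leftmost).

state after step 1 := 0111011000
2. -> 1101111100
3. -> 1111000111
4. -> 0001101100
5. -> 0011111110

0011111110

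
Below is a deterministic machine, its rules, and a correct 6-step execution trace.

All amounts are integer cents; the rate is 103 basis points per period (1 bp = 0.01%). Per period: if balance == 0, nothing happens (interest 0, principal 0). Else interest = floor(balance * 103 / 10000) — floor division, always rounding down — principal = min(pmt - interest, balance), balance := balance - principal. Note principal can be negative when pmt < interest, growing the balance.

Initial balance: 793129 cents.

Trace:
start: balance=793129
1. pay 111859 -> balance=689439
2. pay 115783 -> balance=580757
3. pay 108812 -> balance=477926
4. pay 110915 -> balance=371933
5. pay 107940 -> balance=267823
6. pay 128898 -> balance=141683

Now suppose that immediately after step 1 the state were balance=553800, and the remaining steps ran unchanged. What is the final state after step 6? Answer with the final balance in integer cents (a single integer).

0

state after step 1 := balance=553800
2. pay 115783 -> balance=443721
3. pay 108812 -> balance=339479
4. pay 110915 -> balance=232060
5. pay 107940 -> balance=126510
6. pay 128898 -> balance=0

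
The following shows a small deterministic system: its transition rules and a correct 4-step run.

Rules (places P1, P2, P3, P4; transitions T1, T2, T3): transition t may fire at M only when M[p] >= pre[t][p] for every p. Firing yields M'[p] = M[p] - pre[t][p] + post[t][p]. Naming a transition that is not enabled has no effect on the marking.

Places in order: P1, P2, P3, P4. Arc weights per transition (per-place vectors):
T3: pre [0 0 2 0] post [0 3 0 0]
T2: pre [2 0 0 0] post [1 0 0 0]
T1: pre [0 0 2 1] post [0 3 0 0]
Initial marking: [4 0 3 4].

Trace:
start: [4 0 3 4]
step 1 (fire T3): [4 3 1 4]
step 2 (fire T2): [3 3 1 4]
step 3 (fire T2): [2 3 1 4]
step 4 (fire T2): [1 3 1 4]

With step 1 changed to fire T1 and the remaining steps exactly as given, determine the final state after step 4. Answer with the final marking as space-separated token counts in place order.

(re-executing from step 1 with the substitution; state before step 1: [4 0 3 4])
step 1 (fire T1): [4 3 1 3]
step 2 (fire T2): [3 3 1 3]
step 3 (fire T2): [2 3 1 3]
step 4 (fire T2): [1 3 1 3]

1 3 1 3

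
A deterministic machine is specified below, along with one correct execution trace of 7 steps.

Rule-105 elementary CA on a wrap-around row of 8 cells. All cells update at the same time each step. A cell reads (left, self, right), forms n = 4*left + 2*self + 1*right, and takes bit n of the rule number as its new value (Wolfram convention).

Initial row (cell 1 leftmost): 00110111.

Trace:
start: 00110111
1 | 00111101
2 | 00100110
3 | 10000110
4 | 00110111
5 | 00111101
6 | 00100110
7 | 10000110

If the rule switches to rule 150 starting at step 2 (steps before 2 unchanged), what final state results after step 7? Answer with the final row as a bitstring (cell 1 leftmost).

(re-executing steps 2..7 under rule 150; state before step 2: 00111101)
2 | 11011001
3 | 10000110
4 | 11001000
5 | 00111101
6 | 11011001
7 | 10000110

10000110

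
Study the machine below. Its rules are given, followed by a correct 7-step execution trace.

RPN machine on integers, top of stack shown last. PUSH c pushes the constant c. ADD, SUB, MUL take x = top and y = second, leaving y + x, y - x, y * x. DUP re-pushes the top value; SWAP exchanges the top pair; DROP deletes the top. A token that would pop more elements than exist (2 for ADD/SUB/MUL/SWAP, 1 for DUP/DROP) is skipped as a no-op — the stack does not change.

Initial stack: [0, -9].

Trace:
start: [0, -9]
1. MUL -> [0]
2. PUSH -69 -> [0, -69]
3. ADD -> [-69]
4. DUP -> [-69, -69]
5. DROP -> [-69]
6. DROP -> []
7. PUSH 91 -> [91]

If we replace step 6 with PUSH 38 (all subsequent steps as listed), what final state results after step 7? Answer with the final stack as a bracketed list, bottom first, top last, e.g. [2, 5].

(re-executing from step 6 with the substitution; state before step 6: [-69])
6. PUSH 38 -> [-69, 38]
7. PUSH 91 -> [-69, 38, 91]

[-69, 38, 91]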